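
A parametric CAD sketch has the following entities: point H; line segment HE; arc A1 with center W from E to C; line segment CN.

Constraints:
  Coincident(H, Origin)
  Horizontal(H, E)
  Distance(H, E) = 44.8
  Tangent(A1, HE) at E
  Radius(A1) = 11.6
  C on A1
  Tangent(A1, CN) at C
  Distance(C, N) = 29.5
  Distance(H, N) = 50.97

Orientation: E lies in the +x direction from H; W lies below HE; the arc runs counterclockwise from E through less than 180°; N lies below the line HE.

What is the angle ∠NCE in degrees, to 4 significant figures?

136.9°

Checks: H = (0.00, 0.00) ✓; |WC| = 11.60 ✓; ∠(WC, CN) = 90.00° ✓; |CN| = 29.50 ✓; |HN| = 50.97 ✓.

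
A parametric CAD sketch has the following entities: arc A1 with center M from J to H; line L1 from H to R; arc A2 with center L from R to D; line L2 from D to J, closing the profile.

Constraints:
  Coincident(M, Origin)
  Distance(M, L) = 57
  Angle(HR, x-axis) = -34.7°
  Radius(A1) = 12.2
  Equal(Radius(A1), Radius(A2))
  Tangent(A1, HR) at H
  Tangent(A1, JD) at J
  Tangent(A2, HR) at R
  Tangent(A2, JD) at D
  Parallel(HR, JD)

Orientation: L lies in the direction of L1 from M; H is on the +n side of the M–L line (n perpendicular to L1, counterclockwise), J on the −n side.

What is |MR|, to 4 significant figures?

58.29

The slot axis is L1's direction at -34.7°, so u = (cos -34.7°, sin -34.7°) = (0.8221, -0.5693) and n = (−sin -34.7°, cos -34.7°) = (0.5693, 0.8221). M is at the origin and L lies 57.0 along u from M, so L = 57.0·u = (46.86, -32.45). Tangency of A1 to both parallel lines with radius 12.2 puts H and J at M ± 12.2·n: H = (6.945, 10.03), J = (-6.945, -10.03). Equal radii place R and D the same way about L: R = L + 12.2·n = (53.81, -22.42), D = L − 12.2·n = (39.92, -42.48). Then |MR| = |R − M| = 58.29.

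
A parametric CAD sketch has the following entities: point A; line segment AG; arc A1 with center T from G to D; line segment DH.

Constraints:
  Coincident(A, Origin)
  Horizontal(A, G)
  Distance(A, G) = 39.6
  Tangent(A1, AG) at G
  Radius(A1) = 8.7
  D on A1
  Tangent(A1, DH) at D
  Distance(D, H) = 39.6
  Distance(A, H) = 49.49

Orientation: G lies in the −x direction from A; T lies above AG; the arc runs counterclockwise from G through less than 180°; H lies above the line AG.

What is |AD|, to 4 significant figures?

31.85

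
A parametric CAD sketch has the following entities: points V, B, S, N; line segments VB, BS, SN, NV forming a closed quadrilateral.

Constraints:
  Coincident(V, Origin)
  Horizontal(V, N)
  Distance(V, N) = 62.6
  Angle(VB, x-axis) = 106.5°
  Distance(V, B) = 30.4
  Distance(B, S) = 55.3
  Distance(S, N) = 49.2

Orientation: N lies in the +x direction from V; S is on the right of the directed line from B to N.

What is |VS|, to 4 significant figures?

26.26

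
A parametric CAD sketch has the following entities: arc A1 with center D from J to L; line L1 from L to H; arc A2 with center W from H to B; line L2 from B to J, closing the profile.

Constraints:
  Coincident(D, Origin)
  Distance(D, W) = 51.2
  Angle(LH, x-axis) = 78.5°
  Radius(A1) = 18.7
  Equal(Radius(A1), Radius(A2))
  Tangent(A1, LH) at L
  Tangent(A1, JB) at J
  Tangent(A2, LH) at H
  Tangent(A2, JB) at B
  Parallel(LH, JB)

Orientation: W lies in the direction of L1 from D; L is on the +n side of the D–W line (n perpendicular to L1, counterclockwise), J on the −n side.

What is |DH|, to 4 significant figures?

54.51

The slot axis is L1's direction at 78.5°, so u = (cos 78.5°, sin 78.5°) = (0.1994, 0.9799) and n = (−sin 78.5°, cos 78.5°) = (-0.9799, 0.1994). D is at the origin and W lies 51.2 along u from D, so W = 51.2·u = (10.21, 50.17). Tangency of A1 to both parallel lines with radius 18.7 puts L and J at D ± 18.7·n: L = (-18.32, 3.728), J = (18.32, -3.728). Equal radii place H and B the same way about W: H = W + 18.7·n = (-8.117, 53.90), B = W − 18.7·n = (28.53, 46.44). Then |DH| = |H − D| = 54.51.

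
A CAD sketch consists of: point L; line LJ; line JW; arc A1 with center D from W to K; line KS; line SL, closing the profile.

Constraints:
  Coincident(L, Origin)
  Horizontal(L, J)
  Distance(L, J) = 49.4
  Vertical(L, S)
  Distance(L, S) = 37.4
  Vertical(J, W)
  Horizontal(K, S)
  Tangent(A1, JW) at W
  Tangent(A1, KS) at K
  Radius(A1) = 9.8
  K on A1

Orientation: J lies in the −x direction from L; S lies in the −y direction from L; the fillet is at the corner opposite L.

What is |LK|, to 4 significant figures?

54.47

The virtual corner opposite L is at (-49.40, -37.40). A1 meets JW tangentially, so DW is at right angles to JW and since A1 is tangent to KS there, DK ⟂ KS, with radius 9.8, so the center D sits 9.8 in from both sides at D = (-39.60, -27.60). That places the tangent points at W = (-49.40, -27.60) on JW and K = (-39.60, -37.40) on KS. Then |LK| = |K − L| = 54.47.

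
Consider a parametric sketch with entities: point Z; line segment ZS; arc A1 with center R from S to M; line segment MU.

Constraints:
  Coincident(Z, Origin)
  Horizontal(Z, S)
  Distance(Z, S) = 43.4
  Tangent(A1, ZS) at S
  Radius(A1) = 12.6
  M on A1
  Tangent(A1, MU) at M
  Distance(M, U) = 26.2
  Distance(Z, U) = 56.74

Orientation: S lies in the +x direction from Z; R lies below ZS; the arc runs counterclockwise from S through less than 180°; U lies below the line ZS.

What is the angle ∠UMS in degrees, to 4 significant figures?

126.6°

Checks: |RM| = 12.60 ✓; ∠(RM, MU) = 90.00° ✓; |MU| = 26.20 ✓; |ZU| = 56.74 ✓.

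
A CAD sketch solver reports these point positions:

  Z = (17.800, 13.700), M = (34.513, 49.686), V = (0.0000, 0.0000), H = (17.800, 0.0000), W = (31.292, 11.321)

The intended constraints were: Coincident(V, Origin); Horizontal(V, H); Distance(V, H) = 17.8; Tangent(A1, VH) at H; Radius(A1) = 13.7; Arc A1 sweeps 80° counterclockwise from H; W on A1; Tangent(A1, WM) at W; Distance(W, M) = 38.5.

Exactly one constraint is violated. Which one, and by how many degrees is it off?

Tangent(A1, WM) at W — off by 5.20°.

V = (0.00, 0.00) ✓; V.y = 0.00, H.y = 0.00 ✓; |VH| = 17.80 ✓; ∠(ZH, HV) = 90.00° ✓; |ZH| = 13.70 ✓; bearing(Z→W) − bearing(Z→H) = 80.00° ✓; |ZW| = 13.70 ✓; ∠(ZW, WM) = 84.80° ✗; |WM| = 38.50 ✓.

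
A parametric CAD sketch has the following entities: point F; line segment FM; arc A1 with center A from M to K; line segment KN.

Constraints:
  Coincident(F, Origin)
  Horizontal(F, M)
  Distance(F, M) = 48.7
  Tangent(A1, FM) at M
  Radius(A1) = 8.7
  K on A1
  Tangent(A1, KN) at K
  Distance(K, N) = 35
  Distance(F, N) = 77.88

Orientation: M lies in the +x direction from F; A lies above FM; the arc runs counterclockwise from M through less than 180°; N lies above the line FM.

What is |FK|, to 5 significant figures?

57.386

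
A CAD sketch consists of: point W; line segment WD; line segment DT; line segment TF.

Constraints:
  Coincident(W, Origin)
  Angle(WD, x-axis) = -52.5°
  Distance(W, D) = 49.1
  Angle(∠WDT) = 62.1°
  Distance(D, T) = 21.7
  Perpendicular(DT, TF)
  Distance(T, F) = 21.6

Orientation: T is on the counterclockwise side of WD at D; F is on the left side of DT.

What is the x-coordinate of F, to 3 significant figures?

19.3

∠WDT = 62.1°, so DT runs at -52.5° + (180° − 62.1°) = 65.4° from the x-axis; with |DT| = 21.7, T = D + 21.7·(cos 65.4°, sin 65.4°) = (38.9, -19.2). DT ⟂ TF; with |TF| = 21.6 on the left of DT, F = T + 21.6·(-0.909, 0.416) = (19.3, -10.2). So F.x = 19.3.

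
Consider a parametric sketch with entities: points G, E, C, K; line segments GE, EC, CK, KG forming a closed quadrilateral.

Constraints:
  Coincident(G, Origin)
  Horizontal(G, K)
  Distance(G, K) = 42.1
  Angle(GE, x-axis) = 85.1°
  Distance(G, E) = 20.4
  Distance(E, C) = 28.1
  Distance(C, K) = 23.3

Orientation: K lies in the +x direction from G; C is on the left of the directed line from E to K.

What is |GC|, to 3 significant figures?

35.8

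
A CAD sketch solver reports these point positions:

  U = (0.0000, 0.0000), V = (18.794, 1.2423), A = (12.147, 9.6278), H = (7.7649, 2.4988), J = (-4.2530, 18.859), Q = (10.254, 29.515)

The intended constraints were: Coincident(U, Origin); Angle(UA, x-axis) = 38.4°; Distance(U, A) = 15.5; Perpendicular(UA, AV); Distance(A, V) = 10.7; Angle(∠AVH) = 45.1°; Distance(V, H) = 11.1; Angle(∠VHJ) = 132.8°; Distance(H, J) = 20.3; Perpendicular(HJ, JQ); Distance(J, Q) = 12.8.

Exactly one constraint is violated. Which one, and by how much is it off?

Distance(J, Q) = 12.8 — off by 5.20.

U = (0.00, 0.00) ✓; UA at 38.40° ✓; |UA| = 15.50 ✓; ∠(UA, AV) = 90.00° ✓; |AV| = 10.70 ✓; ∠AVH = 45.10° ✓; |VH| = 11.10 ✓; ∠VHJ = 132.8° ✓; |HJ| = 20.30 ✓; ∠(HJ, JQ) = 90.00° ✓; |JQ| = 18.00 ✗.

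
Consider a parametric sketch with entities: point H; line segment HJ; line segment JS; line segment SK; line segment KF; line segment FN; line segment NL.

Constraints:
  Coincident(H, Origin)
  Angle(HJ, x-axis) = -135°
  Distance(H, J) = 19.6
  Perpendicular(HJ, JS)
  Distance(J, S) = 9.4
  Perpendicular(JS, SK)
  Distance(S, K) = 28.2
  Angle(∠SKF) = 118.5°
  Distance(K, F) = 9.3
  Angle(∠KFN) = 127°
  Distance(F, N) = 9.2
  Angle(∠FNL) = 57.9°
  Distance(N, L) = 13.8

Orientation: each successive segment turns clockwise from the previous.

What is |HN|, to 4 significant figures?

11.67

∠SKF = 118.5° gives KF at -16.50° from the x-axis; with |KF| = 9.3, F = (8.351, 10.09). ∠KFN = 127.0° gives FN at -69.50° from the x-axis; with |FN| = 9.2, N = (11.57, 1.469). Then |HN| = |N − H| = 11.67.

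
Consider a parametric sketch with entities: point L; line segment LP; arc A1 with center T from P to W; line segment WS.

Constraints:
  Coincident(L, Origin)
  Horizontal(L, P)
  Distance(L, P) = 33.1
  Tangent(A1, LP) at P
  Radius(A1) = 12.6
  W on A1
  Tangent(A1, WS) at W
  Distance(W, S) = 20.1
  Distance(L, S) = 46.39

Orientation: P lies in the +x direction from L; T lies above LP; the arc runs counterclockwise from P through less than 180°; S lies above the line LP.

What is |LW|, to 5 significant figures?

47.420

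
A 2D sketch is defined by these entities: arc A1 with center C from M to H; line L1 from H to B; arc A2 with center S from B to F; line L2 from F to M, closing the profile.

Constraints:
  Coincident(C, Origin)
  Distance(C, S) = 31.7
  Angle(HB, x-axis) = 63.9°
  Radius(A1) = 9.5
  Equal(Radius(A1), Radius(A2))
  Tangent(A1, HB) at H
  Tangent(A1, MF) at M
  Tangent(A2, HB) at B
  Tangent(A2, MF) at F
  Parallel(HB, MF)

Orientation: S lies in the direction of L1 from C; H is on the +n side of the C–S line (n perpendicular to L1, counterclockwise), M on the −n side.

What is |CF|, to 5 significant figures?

33.093

The slot axis is L1's direction at 63.9°, so u = (cos 63.9°, sin 63.9°) = (0.43994, 0.89803) and n = (−sin 63.9°, cos 63.9°) = (-0.89803, 0.43994). C is at the origin and S lies 31.7 along u from C, so S = 31.7·u = (13.946, 28.467). Tangency of A1 to both parallel lines with radius 9.5 puts H and M at C ± 9.5·n: H = (-8.5313, 4.1794), M = (8.5313, -4.1794). Equal radii place B and F the same way about S: B = S + 9.5·n = (5.4148, 32.647), F = S − 9.5·n = (22.477, 24.288). Then |CF| = |F − C| = 33.093.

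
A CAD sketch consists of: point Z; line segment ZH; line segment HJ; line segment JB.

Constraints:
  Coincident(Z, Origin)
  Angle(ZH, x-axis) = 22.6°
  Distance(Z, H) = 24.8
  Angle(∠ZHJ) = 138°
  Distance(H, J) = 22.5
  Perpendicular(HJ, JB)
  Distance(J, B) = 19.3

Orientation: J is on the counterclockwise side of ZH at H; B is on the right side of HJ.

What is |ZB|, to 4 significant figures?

54.44

∠ZHJ = 138.0°, so HJ runs at 22.6° + (180° − 138.0°) = 64.60° from the x-axis; with |HJ| = 22.5, J = H + 22.5·(cos 64.60°, sin 64.60°) = (32.55, 29.86). HJ is perpendicular to JB; with |JB| = 19.3 on the right of HJ, B = J + 19.3·(0.9033, -0.4289) = (49.98, 21.58). Then |ZB| = |B − Z| = 54.44.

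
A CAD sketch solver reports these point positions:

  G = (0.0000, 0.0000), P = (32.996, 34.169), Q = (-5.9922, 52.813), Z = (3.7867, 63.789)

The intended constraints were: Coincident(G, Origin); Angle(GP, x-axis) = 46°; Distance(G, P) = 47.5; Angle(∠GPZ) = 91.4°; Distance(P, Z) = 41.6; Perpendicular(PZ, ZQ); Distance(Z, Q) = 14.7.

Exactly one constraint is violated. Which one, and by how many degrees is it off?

Perpendicular(PZ, ZQ) — off by 3.70°.

G = (0.00, 0.00) ✓; GP at 46.00° ✓; |GP| = 47.50 ✓; ∠GPZ = 91.40° ✓; |PZ| = 41.60 ✓; ∠(PZ, ZQ) = 93.70° ✗; |ZQ| = 14.70 ✓.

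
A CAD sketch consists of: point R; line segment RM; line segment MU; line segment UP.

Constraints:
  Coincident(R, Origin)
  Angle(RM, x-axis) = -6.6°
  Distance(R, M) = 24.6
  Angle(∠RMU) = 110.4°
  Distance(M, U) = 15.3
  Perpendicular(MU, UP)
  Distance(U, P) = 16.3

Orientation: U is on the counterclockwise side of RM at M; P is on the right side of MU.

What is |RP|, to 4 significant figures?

46.03

R is at the origin; RM runs at -6.6° with length 24.6, so M = 24.6·(cos -6.6°, sin -6.6°) = (24.44, -2.827). ∠RMU = 110.4°, so MU runs at -6.6° + (180° − 110.4°) = 63.00° from the x-axis; with |MU| = 15.3, U = M + 15.3·(cos 63.00°, sin 63.00°) = (31.38, 10.80). MU is perpendicular to UP; with |UP| = 16.3 on the right of MU, P = U + 16.3·(0.8910, -0.4540) = (45.91, 3.405). Then |RP| = |P − R| = 46.03.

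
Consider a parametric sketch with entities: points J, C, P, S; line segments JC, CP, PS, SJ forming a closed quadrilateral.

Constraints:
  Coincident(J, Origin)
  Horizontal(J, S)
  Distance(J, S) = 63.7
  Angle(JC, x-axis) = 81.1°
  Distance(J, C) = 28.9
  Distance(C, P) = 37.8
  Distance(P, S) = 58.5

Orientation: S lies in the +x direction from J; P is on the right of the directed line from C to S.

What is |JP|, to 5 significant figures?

10.963

Checks: |CP| = 37.80 ✓; |PS| = 58.50 ✓.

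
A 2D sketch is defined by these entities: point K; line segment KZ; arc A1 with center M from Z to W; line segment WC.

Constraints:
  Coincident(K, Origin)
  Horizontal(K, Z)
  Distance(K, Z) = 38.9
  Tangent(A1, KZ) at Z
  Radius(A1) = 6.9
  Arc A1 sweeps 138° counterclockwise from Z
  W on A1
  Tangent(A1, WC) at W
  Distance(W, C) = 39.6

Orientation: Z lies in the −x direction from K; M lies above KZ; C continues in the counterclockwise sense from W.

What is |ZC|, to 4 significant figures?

45.82

On A1, Z sits at bearing -90° from M; a 138° counterclockwise sweep puts W at bearing 48°, so W = M + 6.9·(cos 48°, sin 48°) = (-34.28, 12.03). Tangency of A1 to WC means the radius MW is perpendicular to WC, so WC runs along (−sin 48°, cos 48°); with |WC| = 39.6, C = (-63.71, 38.53). Then |ZC| = |C − Z| = 45.82.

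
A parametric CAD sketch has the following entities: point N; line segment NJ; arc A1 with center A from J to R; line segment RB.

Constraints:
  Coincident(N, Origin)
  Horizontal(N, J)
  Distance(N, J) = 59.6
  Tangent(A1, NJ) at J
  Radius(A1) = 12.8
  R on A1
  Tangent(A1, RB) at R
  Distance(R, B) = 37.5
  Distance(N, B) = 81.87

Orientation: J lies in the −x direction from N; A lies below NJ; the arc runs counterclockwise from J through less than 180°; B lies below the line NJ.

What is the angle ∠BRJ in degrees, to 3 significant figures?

128°

Checks: |AJ| = 12.80 ✓; |AR| = 12.80 ✓; ∠(AR, RB) = 90.00° ✓; |RB| = 37.50 ✓; |NB| = 81.87 ✓.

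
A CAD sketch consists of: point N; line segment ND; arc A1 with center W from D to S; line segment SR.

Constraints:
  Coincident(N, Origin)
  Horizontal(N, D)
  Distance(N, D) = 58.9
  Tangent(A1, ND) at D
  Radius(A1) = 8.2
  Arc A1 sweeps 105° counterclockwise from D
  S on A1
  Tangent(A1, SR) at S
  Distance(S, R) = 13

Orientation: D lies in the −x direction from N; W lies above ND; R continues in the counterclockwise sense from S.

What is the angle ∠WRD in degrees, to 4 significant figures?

5.981°

On A1, D sits at bearing -90° from W; a 105° counterclockwise sweep puts S at bearing 15°, so S = W + 8.2·(cos 15°, sin 15°) = (-50.98, 10.32). Since A1 is tangent to SR there, WS ⟂ SR, so SR runs along (−sin 15°, cos 15°); with |SR| = 13.0, R = (-54.34, 22.88). Then cos ∠WRD = RW·RD / (|RW||RD|), giving 5.981°.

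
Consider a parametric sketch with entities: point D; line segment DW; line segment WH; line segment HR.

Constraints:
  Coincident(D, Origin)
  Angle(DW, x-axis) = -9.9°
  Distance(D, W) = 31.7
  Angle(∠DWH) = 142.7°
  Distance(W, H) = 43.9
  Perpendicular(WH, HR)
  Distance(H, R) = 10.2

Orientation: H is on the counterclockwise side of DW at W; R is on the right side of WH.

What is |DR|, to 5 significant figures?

75.113

D is at the origin; DW runs at -9.9° with length 31.7, so W = 31.7·(cos -9.9°, sin -9.9°) = (31.228, -5.4502). ∠DWH = 142.7°, so WH runs at -9.9° + (180° − 142.7°) = 27.400° from the x-axis; with |WH| = 43.9, H = W + 43.9·(cos 27.400°, sin 27.400°) = (70.203, 14.753). The perpendicularity gives HR at right angles to WH; with |HR| = 10.2 on the right of WH, R = H + 10.2·(0.46020, -0.88782) = (74.897, 5.6969). Then |DR| = |R − D| = 75.113.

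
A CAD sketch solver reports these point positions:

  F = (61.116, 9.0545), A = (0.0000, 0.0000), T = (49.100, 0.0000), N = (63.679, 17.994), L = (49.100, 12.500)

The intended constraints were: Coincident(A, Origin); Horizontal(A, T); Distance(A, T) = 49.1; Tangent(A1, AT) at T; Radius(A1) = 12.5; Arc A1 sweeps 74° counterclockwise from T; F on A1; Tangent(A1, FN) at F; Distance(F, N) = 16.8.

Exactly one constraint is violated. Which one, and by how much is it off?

Distance(F, N) = 16.8 — off by 7.50.

A = (0.00, 0.00) ✓; A.y = 0.00, T.y = 0.00 ✓; |AT| = 49.10 ✓; ∠(LT, TA) = 90.00° ✓; |LT| = 12.50 ✓; bearing(L→F) − bearing(L→T) = 74.00° ✓; |LF| = 12.50 ✓; ∠(LF, FN) = 90.00° ✓; |FN| = 9.300 ✗.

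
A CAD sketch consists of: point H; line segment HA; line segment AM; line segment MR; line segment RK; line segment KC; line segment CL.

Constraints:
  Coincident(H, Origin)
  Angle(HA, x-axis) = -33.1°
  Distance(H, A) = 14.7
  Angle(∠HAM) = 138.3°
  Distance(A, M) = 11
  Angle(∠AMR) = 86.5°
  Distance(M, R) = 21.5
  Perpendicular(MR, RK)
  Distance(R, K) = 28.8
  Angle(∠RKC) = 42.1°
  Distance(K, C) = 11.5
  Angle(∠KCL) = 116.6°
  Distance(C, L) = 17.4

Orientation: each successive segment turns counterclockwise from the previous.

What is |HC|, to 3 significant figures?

2.89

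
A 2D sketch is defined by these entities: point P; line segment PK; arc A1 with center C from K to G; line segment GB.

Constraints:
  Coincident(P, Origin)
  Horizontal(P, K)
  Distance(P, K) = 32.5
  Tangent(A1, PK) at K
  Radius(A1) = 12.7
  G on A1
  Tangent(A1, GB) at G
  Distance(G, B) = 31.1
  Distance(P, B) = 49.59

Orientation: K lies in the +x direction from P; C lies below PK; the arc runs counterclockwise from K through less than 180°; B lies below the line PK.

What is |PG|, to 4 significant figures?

23.99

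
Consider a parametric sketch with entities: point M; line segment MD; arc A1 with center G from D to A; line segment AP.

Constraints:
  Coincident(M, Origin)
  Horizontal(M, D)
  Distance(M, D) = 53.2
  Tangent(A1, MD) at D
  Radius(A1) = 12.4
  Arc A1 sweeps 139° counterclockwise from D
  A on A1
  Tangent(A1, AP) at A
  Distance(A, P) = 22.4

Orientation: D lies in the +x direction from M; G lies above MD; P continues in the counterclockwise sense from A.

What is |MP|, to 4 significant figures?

57.47

M is at the origin; MD is horizontal with |MD| = 53.2 and D on the +x side, so D = (53.20, 0.000). Since A1 is tangent to MD there, GD ⟂ MD, so G = D + (0, 12.4) = (53.20, 12.40). On A1, D sits at bearing -90° from G; a 139° counterclockwise sweep puts A at bearing 49°, so A = G + 12.4·(cos 49°, sin 49°) = (61.34, 21.76). A1 meets AP tangentially, so GA is at right angles to AP, so AP runs along (−sin 49°, cos 49°); with |AP| = 22.4, P = (44.43, 36.45). Then |MP| = |P − M| = 57.47.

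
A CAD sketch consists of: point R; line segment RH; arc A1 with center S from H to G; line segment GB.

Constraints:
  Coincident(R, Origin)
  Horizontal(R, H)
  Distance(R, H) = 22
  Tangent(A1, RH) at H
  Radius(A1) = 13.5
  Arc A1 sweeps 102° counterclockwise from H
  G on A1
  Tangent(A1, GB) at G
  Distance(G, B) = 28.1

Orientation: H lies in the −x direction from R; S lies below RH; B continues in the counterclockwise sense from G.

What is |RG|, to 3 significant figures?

38.8

R is at the origin; RH is horizontal with |RH| = 22.0 and H on the −x side, so H = (-22.0, 0.00). The tangent condition forces SH to be normal to RH, so S = H + (0, -13.5) = (-22.0, -13.5). On A1, H sits at bearing 90° from S; a 102° counterclockwise sweep puts G at bearing 192°, so G = S + 13.5·(cos 192°, sin 192°) = (-35.2, -16.3). Then |RG| = |G − R| = 38.8.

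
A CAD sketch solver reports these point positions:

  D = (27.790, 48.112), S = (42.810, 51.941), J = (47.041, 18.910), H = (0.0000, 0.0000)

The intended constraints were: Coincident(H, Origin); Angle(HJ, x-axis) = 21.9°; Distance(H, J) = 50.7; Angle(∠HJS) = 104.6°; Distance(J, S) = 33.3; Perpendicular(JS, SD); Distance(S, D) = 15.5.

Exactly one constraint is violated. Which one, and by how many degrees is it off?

Perpendicular(JS, SD) — off by 7.00°.

H = (0.00, 0.00) ✓; HJ at 21.90° ✓; |HJ| = 50.70 ✓; ∠HJS = 104.6° ✓; |JS| = 33.30 ✓; ∠(JS, SD) = 97.00° ✗; |SD| = 15.50 ✓.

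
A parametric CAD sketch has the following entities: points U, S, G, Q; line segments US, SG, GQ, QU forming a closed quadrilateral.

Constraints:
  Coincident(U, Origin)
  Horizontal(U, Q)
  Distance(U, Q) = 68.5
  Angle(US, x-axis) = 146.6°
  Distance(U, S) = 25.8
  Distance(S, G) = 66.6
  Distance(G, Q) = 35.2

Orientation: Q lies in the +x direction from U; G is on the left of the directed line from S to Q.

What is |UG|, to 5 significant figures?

50.898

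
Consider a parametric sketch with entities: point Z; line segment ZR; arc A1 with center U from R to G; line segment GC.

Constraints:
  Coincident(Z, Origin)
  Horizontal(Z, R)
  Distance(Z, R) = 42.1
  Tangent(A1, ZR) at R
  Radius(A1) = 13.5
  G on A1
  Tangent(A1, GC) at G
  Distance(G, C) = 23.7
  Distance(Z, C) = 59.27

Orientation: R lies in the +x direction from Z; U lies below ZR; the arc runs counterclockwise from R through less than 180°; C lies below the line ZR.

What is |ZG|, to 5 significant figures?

36.879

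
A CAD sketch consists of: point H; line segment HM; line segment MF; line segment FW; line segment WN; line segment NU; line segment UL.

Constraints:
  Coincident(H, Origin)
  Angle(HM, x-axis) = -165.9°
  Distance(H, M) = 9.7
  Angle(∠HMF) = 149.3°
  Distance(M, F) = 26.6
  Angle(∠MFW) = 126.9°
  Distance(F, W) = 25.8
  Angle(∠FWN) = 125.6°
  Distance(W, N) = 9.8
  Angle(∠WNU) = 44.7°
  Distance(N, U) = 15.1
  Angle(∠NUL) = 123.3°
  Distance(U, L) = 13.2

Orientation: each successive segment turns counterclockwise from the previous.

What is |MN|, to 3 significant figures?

49.3

H is at the origin; HM runs at -165.9° with length 9.7, so M = (-9.41, -2.36). ∠HMF = 149.3° gives MF at -135° from the x-axis; with |MF| = 26.6, F = (-28.3, -21.1). ∠MFW = 126.9° gives FW at -82.1° from the x-axis; with |FW| = 25.8, W = (-24.7, -46.7). ∠FWN = 125.6° gives WN at -27.7° from the x-axis; with |WN| = 9.8, N = (-16.1, -51.2). Then |MN| = |N − M| = 49.3.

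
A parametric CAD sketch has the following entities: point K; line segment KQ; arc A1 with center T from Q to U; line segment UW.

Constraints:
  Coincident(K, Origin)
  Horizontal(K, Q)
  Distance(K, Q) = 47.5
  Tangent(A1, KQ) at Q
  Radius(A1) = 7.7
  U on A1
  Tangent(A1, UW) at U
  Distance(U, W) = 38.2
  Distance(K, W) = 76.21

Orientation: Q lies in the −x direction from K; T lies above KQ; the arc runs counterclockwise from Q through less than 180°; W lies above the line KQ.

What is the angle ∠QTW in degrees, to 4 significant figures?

157.5°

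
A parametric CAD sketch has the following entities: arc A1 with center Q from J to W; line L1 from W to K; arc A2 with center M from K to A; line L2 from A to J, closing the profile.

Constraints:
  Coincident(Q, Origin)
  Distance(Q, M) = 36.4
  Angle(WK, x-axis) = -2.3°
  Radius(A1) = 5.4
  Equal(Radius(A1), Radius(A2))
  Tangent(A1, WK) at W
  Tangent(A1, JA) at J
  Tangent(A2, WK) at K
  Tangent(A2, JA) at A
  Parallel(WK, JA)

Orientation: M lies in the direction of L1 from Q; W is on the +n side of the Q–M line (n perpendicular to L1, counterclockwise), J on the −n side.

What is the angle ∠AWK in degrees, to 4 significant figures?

16.53°

Tangency of A1 to both parallel lines with radius 5.4 puts W and J at Q ± 5.4·n: W = (0.2167, 5.396), J = (-0.2167, -5.396). Equal radii place K and A the same way about M: K = M + 5.4·n = (36.59, 3.935), A = M − 5.4·n = (36.15, -6.856). Then cos ∠AWK = WA·WK / (|WA||WK|), giving 16.53°.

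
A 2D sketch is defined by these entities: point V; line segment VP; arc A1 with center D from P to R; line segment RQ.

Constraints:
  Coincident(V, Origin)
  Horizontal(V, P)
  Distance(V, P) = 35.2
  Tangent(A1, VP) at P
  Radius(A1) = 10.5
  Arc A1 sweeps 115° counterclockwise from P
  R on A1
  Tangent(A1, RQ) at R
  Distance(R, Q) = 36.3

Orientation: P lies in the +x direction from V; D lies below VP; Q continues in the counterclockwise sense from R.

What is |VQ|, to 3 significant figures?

63.0

V is at the origin; V and P share the same y with |VP| = 35.2 and P on the +x side, so P = (35.2, 0.00). The tangent condition forces DP to be normal to VP, so D = P + (0, -10.5) = (35.2, -10.5). On A1, P sits at bearing 90° from D; a 115° counterclockwise sweep puts R at bearing 205°, so R = D + 10.5·(cos 205°, sin 205°) = (25.7, -14.9). The tangent condition forces DR to be normal to RQ, so RQ runs along (−sin 205°, cos 205°); with |RQ| = 36.3, Q = (41.0, -47.8). Then |VQ| = |Q − V| = 63.0.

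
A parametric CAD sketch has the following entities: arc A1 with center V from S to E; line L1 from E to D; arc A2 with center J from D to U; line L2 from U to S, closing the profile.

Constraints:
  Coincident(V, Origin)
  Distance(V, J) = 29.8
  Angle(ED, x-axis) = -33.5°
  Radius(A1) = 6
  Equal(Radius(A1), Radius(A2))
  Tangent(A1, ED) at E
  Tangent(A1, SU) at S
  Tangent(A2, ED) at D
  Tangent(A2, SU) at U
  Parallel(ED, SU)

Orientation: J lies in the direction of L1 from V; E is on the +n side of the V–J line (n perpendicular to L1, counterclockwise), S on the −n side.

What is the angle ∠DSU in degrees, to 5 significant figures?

21.934°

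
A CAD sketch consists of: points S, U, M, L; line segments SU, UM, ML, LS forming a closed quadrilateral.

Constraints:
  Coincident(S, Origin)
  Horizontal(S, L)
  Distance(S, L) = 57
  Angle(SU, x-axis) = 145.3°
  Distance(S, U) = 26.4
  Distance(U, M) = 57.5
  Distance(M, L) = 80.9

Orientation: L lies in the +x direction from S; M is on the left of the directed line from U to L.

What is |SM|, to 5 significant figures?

64.796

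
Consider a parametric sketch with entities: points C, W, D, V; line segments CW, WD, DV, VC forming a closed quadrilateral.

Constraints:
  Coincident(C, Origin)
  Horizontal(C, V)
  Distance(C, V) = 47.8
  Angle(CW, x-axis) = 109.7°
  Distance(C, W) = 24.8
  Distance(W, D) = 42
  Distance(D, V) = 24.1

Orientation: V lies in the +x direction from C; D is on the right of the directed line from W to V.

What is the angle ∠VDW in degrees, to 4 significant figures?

132.0°

C is at the origin; C and V share the same y with |CV| = 47.8 and V in +x, so V = (47.8, 0). CW runs at 109.7° with |CW| = 24.8, so W = (-8.360, 23.35). D is determined by |WD| = 42.0 and |DV| = 24.1 together: it lies at the intersection of circle(W, 42.0) and circle(V, 24.1). With |WV| = 60.82, the foot of the radical line on WV is 40.14 from W and the perpendicular offset is √(42.0² − 40.14²) = 12.37. Taking the right-of-WV solution: D = (23.95, -3.482).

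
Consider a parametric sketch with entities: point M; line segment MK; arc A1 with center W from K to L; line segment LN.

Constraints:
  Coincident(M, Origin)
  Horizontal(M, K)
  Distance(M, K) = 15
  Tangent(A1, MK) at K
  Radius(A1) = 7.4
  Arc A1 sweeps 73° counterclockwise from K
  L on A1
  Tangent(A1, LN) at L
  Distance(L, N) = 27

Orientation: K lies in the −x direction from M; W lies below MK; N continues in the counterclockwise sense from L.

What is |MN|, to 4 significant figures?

43.16

On A1, K sits at bearing 90° from W; a 73° counterclockwise sweep puts L at bearing 163°, so L = W + 7.4·(cos 163°, sin 163°) = (-22.08, -5.236). A1 meets LN tangentially, so WL is at right angles to LN, so LN runs along (−sin 163°, cos 163°); with |LN| = 27.0, N = (-29.97, -31.06). Then |MN| = |N − M| = 43.16.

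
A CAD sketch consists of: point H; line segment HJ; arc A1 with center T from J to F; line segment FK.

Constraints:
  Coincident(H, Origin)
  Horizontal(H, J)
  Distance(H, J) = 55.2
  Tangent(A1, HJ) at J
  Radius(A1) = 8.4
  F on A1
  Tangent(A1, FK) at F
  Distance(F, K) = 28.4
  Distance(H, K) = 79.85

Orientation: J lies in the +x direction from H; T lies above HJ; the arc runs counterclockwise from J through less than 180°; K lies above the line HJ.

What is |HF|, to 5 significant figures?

63.277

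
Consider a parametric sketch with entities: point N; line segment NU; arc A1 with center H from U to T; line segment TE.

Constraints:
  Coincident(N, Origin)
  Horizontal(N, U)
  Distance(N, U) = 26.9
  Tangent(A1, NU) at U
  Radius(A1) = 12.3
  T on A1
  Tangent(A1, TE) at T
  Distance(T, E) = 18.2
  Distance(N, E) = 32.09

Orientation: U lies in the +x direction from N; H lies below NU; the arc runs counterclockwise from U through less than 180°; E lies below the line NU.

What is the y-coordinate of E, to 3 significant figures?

-29.3

N is at the origin; NU is horizontal with |NU| = 26.9 and U on the +x side, so U = (26.9, 0.00). A1 meets NU tangentially, so HU is at right angles to NU, so H = U + (0, -12.3) = (26.9, -12.3). Since HT ⟂ TE (tangency), |HE| = √(12.3² + 18.2²) = 22.0 regardless of where T sits on A1. So E lies on both circle(N, 32.09) and circle(H, 22.0); the below-NU intersection is E = (13.0, -29.3). T is the foot of the tangent from E: T = (14.6, -11.2).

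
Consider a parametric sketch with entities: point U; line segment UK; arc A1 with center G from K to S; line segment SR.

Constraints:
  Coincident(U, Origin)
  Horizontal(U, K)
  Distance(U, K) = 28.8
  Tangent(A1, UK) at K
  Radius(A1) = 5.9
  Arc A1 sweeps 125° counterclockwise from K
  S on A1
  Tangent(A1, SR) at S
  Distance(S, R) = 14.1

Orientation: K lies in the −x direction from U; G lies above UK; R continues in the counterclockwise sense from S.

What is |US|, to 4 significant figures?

25.70

U is at the origin; U and K share the same y with |UK| = 28.8 and K on the −x side, so K = (-28.80, 0.000). Since A1 is tangent to UK there, GK ⟂ UK, so G = K + (0, 5.9) = (-28.80, 5.900). On A1, K sits at bearing -90° from G; a 125° counterclockwise sweep puts S at bearing 35°, so S = G + 5.9·(cos 35°, sin 35°) = (-23.97, 9.284). Then |US| = |S − U| = 25.70.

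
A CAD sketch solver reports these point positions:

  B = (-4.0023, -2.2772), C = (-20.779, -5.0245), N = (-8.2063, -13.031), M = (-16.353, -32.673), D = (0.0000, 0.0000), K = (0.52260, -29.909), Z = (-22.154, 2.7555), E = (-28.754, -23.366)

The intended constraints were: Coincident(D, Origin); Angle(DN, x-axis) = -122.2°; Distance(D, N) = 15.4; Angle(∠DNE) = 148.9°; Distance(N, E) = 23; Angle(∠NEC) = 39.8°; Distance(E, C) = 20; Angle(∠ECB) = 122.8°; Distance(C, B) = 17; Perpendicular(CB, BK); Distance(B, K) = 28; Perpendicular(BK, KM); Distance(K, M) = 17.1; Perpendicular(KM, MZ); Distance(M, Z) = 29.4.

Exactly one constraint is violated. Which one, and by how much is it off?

Distance(M, Z) = 29.4 — off by 6.50.

D = (0.00, 0.00) ✓; DN at -122.2° ✓; |DN| = 15.40 ✓; ∠DNE = 148.9° ✓; |NE| = 23.00 ✓; ∠NEC = 39.80° ✓; |EC| = 20.00 ✓; ∠ECB = 122.8° ✓; |CB| = 17.00 ✓; ∠(CB, BK) = 90.00° ✓; |BK| = 28.00 ✓; ∠(BK, KM) = 90.00° ✓; |KM| = 17.10 ✓; ∠(KM, MZ) = 90.00° ✓; |MZ| = 35.90 ✗.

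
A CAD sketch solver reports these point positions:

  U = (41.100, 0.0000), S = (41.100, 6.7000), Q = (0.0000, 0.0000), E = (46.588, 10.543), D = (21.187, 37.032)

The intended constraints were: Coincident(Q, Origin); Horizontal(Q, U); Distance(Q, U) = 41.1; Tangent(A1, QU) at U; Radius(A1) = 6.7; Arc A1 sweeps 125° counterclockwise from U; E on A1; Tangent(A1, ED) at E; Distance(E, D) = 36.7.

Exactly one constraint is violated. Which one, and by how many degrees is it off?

Tangent(A1, ED) at E — off by 8.80°.

Q = (0.00, 0.00) ✓; Q.y = 0.00, U.y = 0.00 ✓; |QU| = 41.10 ✓; ∠(SU, UQ) = 90.00° ✓; |SU| = 6.700 ✓; bearing(S→E) − bearing(S→U) = 125.0° ✓; |SE| = 6.700 ✓; ∠(SE, ED) = 81.20° ✗; |ED| = 36.70 ✓.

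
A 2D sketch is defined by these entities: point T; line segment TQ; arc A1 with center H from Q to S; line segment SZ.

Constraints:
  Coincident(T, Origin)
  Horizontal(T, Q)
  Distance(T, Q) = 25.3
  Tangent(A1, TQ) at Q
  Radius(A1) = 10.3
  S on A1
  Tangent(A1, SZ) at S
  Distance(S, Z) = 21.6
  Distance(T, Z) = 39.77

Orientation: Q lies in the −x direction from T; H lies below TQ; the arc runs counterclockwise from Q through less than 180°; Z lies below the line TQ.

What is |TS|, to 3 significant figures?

37.4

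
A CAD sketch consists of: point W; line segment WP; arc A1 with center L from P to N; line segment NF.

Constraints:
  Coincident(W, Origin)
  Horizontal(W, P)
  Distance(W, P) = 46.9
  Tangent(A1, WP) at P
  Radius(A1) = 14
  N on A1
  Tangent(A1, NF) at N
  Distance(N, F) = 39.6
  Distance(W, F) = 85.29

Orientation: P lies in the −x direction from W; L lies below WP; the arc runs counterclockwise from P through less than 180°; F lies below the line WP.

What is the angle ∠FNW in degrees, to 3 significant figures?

113°

Checks: |LN| = 14.00 ✓; ∠(LN, NF) = 90.00° ✓; |NF| = 39.60 ✓; |WF| = 85.29 ✓.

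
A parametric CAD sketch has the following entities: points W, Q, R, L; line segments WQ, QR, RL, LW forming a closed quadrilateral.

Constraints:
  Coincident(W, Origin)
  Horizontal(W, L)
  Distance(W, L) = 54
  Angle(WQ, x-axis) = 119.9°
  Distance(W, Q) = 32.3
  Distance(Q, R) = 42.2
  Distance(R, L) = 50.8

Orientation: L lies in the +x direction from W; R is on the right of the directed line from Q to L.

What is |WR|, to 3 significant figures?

9.94

Checks: |QR| = 42.20 ✓; |RL| = 50.80 ✓.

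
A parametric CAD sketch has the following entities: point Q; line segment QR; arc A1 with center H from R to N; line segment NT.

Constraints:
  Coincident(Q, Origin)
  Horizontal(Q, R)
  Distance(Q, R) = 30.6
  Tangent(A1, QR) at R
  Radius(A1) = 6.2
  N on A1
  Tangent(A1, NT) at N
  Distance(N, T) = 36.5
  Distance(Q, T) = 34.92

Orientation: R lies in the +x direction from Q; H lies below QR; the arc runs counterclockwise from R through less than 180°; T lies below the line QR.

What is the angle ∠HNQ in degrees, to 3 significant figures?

156°

Q is at the origin; Q and R share the same y with |QR| = 30.6 and R on the +x side, so R = (30.6, 0.00). The tangent condition forces HR to be normal to QR, so H = R + (0, -6.2) = (30.6, -6.20). Since HN ⟂ NT (tangency), |HT| = √(6.2² + 36.5²) = 37.0 regardless of where N sits on A1. So T lies on both circle(Q, 34.92) and circle(H, 37.0); the below-QR intersection is T = (6.50, -34.3). N is the foot of the tangent from T: N = (25.3, -3.01).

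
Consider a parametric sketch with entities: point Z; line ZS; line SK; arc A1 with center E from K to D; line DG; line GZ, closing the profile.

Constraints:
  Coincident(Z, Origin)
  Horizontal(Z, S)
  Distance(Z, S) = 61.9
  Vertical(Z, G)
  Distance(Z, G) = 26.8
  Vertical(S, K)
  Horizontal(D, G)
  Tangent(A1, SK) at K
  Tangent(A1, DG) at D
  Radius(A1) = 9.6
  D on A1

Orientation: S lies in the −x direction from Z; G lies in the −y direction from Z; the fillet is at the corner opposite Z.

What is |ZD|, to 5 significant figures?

58.767

Z is at the origin; Z and S share the same y with |ZS| = 61.9 and S on the −x side, so S = (-61.900, 0.0000). ZG is vertical with |ZG| = 26.8 and G on the −y side, so G = (0.0000, -26.800). The virtual corner opposite Z is at (-61.900, -26.800). Tangency of A1 to SK means the radius EK is perpendicular to SK and tangency of A1 to DG means the radius ED is perpendicular to DG, with radius 9.6, so the center E sits 9.6 in from both sides at E = (-52.300, -17.200). That places the tangent points at K = (-61.900, -17.200) on SK and D = (-52.300, -26.800) on DG. Then |ZD| = |D − Z| = 58.767.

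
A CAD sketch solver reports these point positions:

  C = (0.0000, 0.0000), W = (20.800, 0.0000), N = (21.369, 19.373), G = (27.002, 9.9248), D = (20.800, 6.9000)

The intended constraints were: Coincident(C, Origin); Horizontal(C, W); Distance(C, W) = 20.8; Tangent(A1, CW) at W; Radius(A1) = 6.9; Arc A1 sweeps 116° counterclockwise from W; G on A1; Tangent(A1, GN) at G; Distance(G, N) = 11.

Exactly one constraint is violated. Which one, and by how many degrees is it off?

Tangent(A1, GN) at G — off by 4.80°.

C = (0.00, 0.00) ✓; C.y = 0.00, W.y = 0.00 ✓; |CW| = 20.80 ✓; ∠(DW, WC) = 90.00° ✓; |DW| = 6.900 ✓; bearing(D→G) − bearing(D→W) = 116.0° ✓; |DG| = 6.900 ✓; ∠(DG, GN) = 85.20° ✗; |GN| = 11.00 ✓.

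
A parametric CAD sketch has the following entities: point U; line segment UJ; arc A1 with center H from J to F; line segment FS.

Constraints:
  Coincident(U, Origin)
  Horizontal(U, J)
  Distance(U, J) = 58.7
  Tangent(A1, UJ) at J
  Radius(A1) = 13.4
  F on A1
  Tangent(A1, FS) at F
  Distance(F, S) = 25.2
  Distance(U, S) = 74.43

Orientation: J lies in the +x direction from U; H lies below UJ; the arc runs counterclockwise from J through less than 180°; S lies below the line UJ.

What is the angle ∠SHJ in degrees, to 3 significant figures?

174°

U is at the origin; U and J share the same y with |UJ| = 58.7 and J on the +x side, so J = (58.7, 0.00). Tangency of A1 to UJ means the radius HJ is perpendicular to UJ, so H = J + (0, -13.4) = (58.7, -13.4). Since HF ⟂ FS (tangency), |HS| = √(13.4² + 25.2²) = 28.5 regardless of where F sits on A1. So S lies on both circle(U, 74.43) and circle(H, 28.5); the below-UJ intersection is S = (61.6, -41.8). F is the foot of the tangent from S: F = (47.6, -20.9).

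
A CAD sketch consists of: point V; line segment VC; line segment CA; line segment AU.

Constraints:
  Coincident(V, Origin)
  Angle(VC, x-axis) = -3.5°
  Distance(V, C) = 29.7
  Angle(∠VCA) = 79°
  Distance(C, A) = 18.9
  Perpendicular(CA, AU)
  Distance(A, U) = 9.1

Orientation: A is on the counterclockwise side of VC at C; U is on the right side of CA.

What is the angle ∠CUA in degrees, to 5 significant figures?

64.290°

∠VCA = 79.0°, so CA runs at -3.5° + (180° − 79.0°) = 97.500° from the x-axis; with |CA| = 18.9, A = C + 18.9·(cos 97.500°, sin 97.500°) = (27.178, 16.925). CA is perpendicular to AU; with |AU| = 9.1 on the right of CA, U = A + 9.1·(0.99144, 0.13053) = (36.200, 18.113). Then cos ∠CUA = UC·UA / (|UC||UA|), giving 64.290°.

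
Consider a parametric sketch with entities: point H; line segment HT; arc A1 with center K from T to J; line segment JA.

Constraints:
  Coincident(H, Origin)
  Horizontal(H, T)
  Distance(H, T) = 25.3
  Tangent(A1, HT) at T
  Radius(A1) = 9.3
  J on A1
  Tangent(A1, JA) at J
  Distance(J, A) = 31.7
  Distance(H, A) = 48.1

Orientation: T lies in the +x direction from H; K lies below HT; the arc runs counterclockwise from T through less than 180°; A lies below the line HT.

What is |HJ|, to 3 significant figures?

19.8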